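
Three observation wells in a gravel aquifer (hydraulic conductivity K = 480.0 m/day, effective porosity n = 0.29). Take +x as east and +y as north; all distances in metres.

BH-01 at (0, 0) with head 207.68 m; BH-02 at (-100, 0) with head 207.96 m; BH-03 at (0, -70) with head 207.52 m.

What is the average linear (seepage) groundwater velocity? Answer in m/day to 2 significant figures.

∂h/∂x = (207.96 − 207.68) / (-100 − 0) = -0.002800
∂h/∂y = (207.52 − 207.68) / (-70 − 0) = +0.002286
|∇h| = √(-0.002800² + 0.002286²) = 0.003615
Seepage velocity v = K·i/n = 480.0 × 0.003615 / 0.29 = 5.983 m/day.

6.0 m/day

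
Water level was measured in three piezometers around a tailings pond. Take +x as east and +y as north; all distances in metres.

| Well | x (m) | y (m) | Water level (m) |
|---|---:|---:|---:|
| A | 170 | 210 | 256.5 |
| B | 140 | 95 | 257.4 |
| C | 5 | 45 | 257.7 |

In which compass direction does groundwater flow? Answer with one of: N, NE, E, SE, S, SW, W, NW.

N

Three-point gradient (reference A): Δ to B = (-30, -115, +0.9), Δ to C = (-165, -165, +1.2).
∂h/∂x = +0.0007487, ∂h/∂y = -0.008021 (det = -14025).
Flow = −∇h = (-0.0007487 east, +0.008021 north), which points north.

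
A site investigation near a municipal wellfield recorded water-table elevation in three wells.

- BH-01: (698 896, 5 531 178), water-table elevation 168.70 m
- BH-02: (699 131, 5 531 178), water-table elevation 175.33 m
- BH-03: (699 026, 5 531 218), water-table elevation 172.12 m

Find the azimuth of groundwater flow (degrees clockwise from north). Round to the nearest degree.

282°

Differences from BH-01: to BH-02 (Δx, Δy, Δh) = (235, 0, +6.63); to BH-03 = (130, 40, +3.42).
Determinant of the coordinate differences = 235·40 − 130·0 = 9400.
∂h/∂x = [(+6.63)·40 − (+3.42)·0] / 9400 = +0.02821
∂h/∂y = [235·(+3.42) − 130·(+6.63)] / 9400 = -0.006191
Flow direction (−∇h) has components (-0.02821 E, +0.006191 N).
Azimuth = atan2(E, N) = atan2(-0.02821, +0.006191) = 282.4° ≈ 282°.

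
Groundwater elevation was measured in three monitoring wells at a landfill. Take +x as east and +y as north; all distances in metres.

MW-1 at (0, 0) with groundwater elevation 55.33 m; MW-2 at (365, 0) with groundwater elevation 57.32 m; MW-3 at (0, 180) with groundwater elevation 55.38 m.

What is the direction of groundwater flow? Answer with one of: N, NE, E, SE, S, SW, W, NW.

∂h/∂x = (57.32 − 55.33) / (365 − 0) = +0.005452
∂h/∂y = (55.38 − 55.33) / (180 − 0) = +0.0002778
Flow = −∇h = (-0.005452 east, -0.0002778 north), which points west.

W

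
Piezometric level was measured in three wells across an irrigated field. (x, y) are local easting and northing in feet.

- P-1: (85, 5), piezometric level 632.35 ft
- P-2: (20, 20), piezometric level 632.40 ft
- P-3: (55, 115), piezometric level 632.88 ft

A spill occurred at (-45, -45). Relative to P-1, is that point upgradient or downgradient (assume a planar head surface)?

downgradient

Differences from P-1: to P-2 (Δx, Δy, Δh) = (-65, 15, +0.05); to P-3 = (-30, 110, +0.53).
Determinant of the coordinate differences = (-65)·110 − (-30)·15 = -6700.
∂h/∂x = [(+0.05)·110 − (+0.53)·15] / -6700 = +0.0003657
∂h/∂y = [(-65)·(+0.53) − (-30)·(+0.05)] / -6700 = +0.004918
Head at (-45, -45) = 632.35 + (+0.0003657)·(-130) + (+0.004918)·(-50) = 632.06 ft.
That is lower than the 632.35 ft at P-1, so the point is downgradient.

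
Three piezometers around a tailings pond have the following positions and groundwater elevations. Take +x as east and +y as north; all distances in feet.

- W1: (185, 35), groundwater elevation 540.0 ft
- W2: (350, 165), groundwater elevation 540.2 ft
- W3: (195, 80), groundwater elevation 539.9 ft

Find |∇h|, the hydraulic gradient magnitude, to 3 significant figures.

Taking W1 as reference: W2−W1 = (165, 130, +0.2); W3−W1 = (10, 45, -0.1).
Determinant of the coordinate differences = 165·45 − 10·130 = 6125.
∂h/∂x = [(+0.2)·45 − (-0.1)·130] / 6125 = +0.003592
∂h/∂y = [165·(-0.1) − 10·(+0.2)] / 6125 = -0.003020
|∇h| = √(0.003592² + -0.003020²) = 0.004693

0.00469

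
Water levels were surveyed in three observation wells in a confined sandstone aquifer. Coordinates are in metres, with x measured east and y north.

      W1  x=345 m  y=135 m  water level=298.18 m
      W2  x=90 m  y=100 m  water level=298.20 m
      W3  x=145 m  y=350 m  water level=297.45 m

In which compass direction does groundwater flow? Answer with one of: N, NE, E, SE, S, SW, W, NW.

With h = a·x + b·y + c and W1 as origin, the differences give:
  (-255)·a + (-35)·b = +0.02
  (-200)·a + 215·b = -0.73
Eliminate b (×215 and ×(-35), subtract): -61825·a = -21.250 → a = ∂h/∂x = +0.0003437
Back-substitute: b = ∂h/∂y = -0.003076.
Flow = −∇h = (-0.0003437 east, +0.003076 north), which points north.

N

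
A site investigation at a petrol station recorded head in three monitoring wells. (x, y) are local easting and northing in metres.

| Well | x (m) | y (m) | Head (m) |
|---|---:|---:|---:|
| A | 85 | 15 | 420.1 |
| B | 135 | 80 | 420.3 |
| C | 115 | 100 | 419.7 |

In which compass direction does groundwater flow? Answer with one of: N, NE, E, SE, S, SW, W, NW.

With h = a·x + b·y + c and A as origin, the differences give:
  50·a + 65·b = +0.2
  30·a + 85·b = -0.4
Eliminate b (×85 and ×65, subtract): 2300·a = 43.00 → a = ∂h/∂x = +0.01870
Back-substitute: b = ∂h/∂y = -0.01130.
Flow = −∇h = (-0.01870 east, +0.01130 north), which points northwest.

NW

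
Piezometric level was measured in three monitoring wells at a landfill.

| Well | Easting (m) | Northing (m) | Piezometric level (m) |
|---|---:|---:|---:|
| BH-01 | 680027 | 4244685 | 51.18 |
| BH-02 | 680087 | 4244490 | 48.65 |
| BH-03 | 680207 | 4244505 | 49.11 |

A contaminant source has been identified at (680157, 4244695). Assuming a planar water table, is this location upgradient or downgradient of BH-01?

upgradient

Differences from BH-01: to BH-02 (Δx, Δy, Δh) = (60, -195, -2.53); to BH-03 = (180, -180, -2.07).
Determinant of the coordinate differences = 60·(-180) − 180·(-195) = 24300.
∂h/∂x = [(-2.53)·(-180) − (-2.07)·(-195)] / 24300 = +0.002130
∂h/∂y = [60·(-2.07) − 180·(-2.53)] / 24300 = +0.01363
Head at (680157, 4244695) = 51.18 + (+0.002130)·(130) + (+0.01363)·(10) = 51.59 m.
That is higher than the 51.18 m at BH-01, so the point is upgradient.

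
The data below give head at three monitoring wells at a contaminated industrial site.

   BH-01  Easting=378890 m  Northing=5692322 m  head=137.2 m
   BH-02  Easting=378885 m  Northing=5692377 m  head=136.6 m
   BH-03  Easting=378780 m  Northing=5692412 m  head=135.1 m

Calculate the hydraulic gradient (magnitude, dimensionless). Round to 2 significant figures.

0.015

With h = a·x + b·y + c and BH-01 as origin, the differences give:
  (-5)·a + 55·b = -0.6
  (-110)·a + 90·b = -2.1
Eliminate b (×90 and ×55, subtract): 5600·a = 61.50 → a = ∂h/∂x = +0.01098
Back-substitute: b = ∂h/∂y = -0.009911.
|∇h| = √(0.01098² + -0.009911²) = 0.01479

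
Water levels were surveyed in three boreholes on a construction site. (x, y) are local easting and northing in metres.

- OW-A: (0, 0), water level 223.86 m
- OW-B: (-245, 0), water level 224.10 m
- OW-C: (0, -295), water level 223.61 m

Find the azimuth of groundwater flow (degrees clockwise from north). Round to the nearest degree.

131°

∂h/∂x = (224.10 − 223.86) / (-245 − 0) = -0.0009796
∂h/∂y = (223.61 − 223.86) / (-295 − 0) = +0.0008475
Flow direction (−∇h) has components (+0.0009796 E, -0.0008475 N).
Azimuth = atan2(E, N) = atan2(+0.0009796, -0.0008475) = 130.9° ≈ 131°.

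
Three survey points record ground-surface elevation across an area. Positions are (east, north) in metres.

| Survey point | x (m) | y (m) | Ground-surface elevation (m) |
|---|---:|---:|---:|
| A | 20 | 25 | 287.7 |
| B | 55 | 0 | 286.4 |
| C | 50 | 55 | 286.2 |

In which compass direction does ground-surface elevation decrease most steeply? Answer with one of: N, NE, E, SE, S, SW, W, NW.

Taking A as reference: B−A = (35, -25, -1.3); C−A = (30, 30, -1.5).
Determinant of the coordinate differences = 35·30 − 30·(-25) = 1800.
∂z/∂x = [(-1.3)·30 − (-1.5)·(-25)] / 1800 = -0.04250
∂z/∂y = [35·(-1.5) − 30·(-1.3)] / 1800 = -0.007500
Steepest decrease is along −∇f = (+0.04250 E, +0.007500 N) → east.

E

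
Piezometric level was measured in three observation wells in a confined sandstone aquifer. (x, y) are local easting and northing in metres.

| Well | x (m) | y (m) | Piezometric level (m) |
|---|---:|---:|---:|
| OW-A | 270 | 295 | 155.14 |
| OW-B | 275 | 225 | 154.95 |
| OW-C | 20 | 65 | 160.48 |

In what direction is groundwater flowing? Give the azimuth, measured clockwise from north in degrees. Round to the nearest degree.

093°

Three-point gradient (reference OW-A): Δ to OW-B = (5, -70, -0.19), Δ to OW-C = (-250, -230, +5.34).
∂h/∂x = -0.02239, ∂h/∂y = +0.001115 (det = -18650).
Flow direction (−∇h) has components (+0.02239 E, -0.001115 N).
Azimuth = atan2(E, N) = atan2(+0.02239, -0.001115) = 92.9° ≈ 093°.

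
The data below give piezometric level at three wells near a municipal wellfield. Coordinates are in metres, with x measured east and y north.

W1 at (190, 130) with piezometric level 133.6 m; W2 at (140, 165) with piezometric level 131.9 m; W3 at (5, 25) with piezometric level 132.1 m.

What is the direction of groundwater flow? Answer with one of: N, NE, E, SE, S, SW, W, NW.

Three-point gradient (reference W1): Δ to W2 = (-50, 35, -1.7), Δ to W3 = (-185, -105, -1.5).
∂h/∂x = +0.01970, ∂h/∂y = -0.02043 (det = 11725).
Flow = −∇h = (-0.01970 east, +0.02043 north), which points northwest.

NW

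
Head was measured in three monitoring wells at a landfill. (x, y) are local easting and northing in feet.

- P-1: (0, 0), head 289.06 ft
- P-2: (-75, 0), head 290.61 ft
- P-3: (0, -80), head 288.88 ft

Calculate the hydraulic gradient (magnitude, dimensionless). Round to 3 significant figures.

∂h/∂x = (290.61 − 289.06) / (-75 − 0) = -0.02067
∂h/∂y = (288.88 − 289.06) / (-80 − 0) = +0.002250
|∇h| = √(-0.02067² + 0.002250²) = 0.02079

0.0208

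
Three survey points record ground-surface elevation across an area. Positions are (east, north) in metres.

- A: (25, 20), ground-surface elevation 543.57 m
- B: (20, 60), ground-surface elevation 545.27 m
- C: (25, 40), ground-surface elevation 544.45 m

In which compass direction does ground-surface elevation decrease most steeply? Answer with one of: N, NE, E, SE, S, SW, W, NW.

Taking A as reference: B−A = (-5, 40, +1.70); C−A = (0, 20, +0.88).
Solve a·Δx + b·Δy = Δz: det = (-5)·20 − 0·40 = -100.
∂z/∂x = [(+1.70)·20 − (+0.88)·40] / -100 = +0.01200
∂z/∂y = [(-5)·(+0.88) − 0·(+1.70)] / -100 = +0.04400
Steepest decrease is along −∇f = (-0.01200 E, -0.04400 N) → south.

S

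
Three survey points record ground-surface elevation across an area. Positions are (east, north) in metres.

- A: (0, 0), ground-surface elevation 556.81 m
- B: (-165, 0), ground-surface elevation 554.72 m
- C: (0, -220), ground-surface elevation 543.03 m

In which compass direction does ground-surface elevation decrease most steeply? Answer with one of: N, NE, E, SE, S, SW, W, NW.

∂z/∂x = (554.72 − 556.81) / (-165 − 0) = +0.01267
∂z/∂y = (543.03 − 556.81) / (-220 − 0) = +0.06264
Steepest decrease is along −∇f = (-0.01267 E, -0.06264 N) → south.

S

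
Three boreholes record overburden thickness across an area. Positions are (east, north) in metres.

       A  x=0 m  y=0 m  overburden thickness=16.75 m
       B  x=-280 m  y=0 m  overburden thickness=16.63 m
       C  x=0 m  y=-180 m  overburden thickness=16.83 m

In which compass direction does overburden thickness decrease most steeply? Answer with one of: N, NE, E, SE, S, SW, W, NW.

∂d/∂x = (16.63 − 16.75) / (-280 − 0) = +0.0004286
∂d/∂y = (16.83 − 16.75) / (-180 − 0) = -0.0004444
Steepest decrease is along −∇f = (-0.0004286 E, +0.0004444 N) → northwest.

NW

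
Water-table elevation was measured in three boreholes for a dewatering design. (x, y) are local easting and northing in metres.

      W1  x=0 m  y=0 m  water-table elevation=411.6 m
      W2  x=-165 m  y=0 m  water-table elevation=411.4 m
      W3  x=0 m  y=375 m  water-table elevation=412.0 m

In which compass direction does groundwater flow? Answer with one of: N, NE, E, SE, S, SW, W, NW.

∂h/∂x = (411.4 − 411.6) / (-165 − 0) = +0.001212
∂h/∂y = (412.0 − 411.6) / (375 − 0) = +0.001067
Flow = −∇h = (-0.001212 east, -0.001067 north), which points southwest.

SW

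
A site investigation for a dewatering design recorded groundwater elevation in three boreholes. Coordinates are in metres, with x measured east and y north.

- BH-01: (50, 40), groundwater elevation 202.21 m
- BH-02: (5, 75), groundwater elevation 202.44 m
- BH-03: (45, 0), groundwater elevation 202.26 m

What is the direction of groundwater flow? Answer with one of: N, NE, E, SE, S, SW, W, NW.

E

Taking BH-01 as reference: BH-02−BH-01 = (-45, 35, +0.23); BH-03−BH-01 = (-5, -40, +0.05).
Determinant of the coordinate differences = (-45)·(-40) − (-5)·35 = 1975.
∂h/∂x = [(+0.23)·(-40) − (+0.05)·35] / 1975 = -0.005544
∂h/∂y = [(-45)·(+0.05) − (-5)·(+0.23)] / 1975 = -0.0005570
Flow = −∇h = (+0.005544 east, +0.0005570 north), which points east.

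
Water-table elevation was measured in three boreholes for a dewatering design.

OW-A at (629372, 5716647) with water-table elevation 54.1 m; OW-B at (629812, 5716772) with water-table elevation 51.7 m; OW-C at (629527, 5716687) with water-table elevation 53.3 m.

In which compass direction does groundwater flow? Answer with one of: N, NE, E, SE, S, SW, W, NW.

With h = a·x + b·y + c and OW-A as origin, the differences give:
  440·a + 125·b = -2.4
  155·a + 40·b = -0.8
Eliminate b (×40 and ×125, subtract): -1775·a = 4.00 → a = ∂h/∂x = -0.002254
Back-substitute: b = ∂h/∂y = -0.01127.
Flow = −∇h = (+0.002254 east, +0.01127 north), which points north.

N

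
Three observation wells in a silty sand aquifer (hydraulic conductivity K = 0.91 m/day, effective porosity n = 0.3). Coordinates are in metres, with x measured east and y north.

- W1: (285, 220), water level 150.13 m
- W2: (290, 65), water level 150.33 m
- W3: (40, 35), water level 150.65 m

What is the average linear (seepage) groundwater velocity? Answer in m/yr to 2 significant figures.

1.9 m/yr

With h = a·x + b·y + c and W1 as origin, the differences give:
  5·a + (-155)·b = +0.20
  (-245)·a + (-185)·b = +0.52
Eliminate b (×(-185) and ×(-155), subtract): -38900·a = 43.600 → a = ∂h/∂x = -0.001121
Back-substitute: b = ∂h/∂y = -0.001326.
|∇h| = √(-0.001121² + -0.001326²) = 0.001736
Seepage velocity v = K·i/n = 0.91 × 0.001736 / 0.3 = 0.005266 m/day = 1.923 m/yr.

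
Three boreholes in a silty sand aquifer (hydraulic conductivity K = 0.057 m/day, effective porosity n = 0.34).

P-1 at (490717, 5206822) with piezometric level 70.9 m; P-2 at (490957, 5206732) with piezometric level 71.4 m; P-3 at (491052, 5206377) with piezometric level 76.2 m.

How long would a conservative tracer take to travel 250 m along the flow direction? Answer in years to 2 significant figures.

280 years

With h = a·x + b·y + c and P-1 as origin, the differences give:
  240·a + (-90)·b = +0.5
  335·a + (-445)·b = +5.3
Eliminate b (×(-445) and ×(-90), subtract): -76650·a = 254.50 → a = ∂h/∂x = -0.003320
Back-substitute: b = ∂h/∂y = -0.01441.
|∇h| = √(-0.003320² + -0.01441²) = 0.01479
Seepage velocity v = K·i/n = 0.057 × 0.01479 / 0.34 = 0.002479 m/day.
t = 250 / 0.002479 = 1.008e+05 days = 276 years.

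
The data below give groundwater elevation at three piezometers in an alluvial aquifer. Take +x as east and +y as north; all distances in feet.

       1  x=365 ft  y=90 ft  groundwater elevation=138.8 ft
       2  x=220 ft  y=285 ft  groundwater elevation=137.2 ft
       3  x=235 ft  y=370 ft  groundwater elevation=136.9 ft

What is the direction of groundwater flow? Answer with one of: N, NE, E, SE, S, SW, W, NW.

NW

Differences from 1: to 2 (Δx, Δy, Δh) = (-145, 195, -1.6); to 3 = (-130, 280, -1.9).
Determinant of the coordinate differences = (-145)·280 − (-130)·195 = -15250.
∂h/∂x = [(-1.6)·280 − (-1.9)·195] / -15250 = +0.005082
∂h/∂y = [(-145)·(-1.9) − (-130)·(-1.6)] / -15250 = -0.004426
Flow = −∇h = (-0.005082 east, +0.004426 north), which points northwest.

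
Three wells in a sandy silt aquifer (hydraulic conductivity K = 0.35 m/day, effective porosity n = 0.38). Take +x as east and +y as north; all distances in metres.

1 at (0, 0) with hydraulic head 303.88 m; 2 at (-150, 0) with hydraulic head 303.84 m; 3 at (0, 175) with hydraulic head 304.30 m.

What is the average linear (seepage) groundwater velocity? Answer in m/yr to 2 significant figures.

0.81 m/yr

∂h/∂x = (303.84 − 303.88) / (-150 − 0) = +0.0002667
∂h/∂y = (304.30 − 303.88) / (175 − 0) = +0.002400
|∇h| = √(0.0002667² + 0.002400²) = 0.002415
Seepage velocity v = K·i/n = 0.35 × 0.002415 / 0.38 = 0.002224 m/day = 0.8123 m/yr.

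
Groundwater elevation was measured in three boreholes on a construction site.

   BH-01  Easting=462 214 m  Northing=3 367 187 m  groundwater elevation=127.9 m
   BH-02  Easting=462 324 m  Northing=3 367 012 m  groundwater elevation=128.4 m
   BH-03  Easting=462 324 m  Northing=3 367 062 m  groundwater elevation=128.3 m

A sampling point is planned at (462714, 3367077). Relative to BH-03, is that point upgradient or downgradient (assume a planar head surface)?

upgradient

Three-point gradient (reference BH-01): Δ to BH-02 = (110, -175, +0.5), Δ to BH-03 = (110, -125, +0.4).
∂h/∂x = +0.001364, ∂h/∂y = -0.002000 (det = 5500).
Head at (462714, 3367077) = 127.9 + (+0.001364)·(500) + (-0.002000)·(-110) = 128.80 m.
That is higher than the 128.3 m at BH-03, so the point is upgradient.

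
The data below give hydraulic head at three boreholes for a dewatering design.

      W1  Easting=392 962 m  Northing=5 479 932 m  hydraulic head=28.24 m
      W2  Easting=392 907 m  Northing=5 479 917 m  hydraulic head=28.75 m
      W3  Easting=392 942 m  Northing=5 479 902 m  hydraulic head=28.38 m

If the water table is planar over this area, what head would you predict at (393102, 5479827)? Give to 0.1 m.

26.7 m

Taking W1 as reference: W2−W1 = (-55, -15, +0.51); W3−W1 = (-20, -30, +0.14).
Determinant of the coordinate differences = (-55)·(-30) − (-20)·(-15) = 1350.
∂h/∂x = [(+0.51)·(-30) − (+0.14)·(-15)] / 1350 = -0.009778
∂h/∂y = [(-55)·(+0.14) − (-20)·(+0.51)] / 1350 = +0.001852
h(393102, 5479827) = 28.24 + (-0.009778)·(140) + (+0.001852)·(-105) = 28.24 -1.369 -0.194 = 26.677 m.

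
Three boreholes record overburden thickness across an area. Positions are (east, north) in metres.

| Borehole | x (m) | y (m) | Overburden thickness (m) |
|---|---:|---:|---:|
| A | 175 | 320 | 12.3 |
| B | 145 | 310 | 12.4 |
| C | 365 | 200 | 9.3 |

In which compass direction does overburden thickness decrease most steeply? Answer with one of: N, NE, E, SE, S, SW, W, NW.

With d = a·x + b·y + c and A as origin, the differences give:
  (-30)·a + (-10)·b = +0.1
  190·a + (-120)·b = -3.0
Eliminate b (×(-120) and ×(-10), subtract): 5500·a = -42.00 → a = ∂d/∂x = -0.007636
Back-substitute: b = ∂d/∂y = +0.01291.
Steepest decrease is along −∇f = (+0.007636 E, -0.01291 N) → southeast.

SE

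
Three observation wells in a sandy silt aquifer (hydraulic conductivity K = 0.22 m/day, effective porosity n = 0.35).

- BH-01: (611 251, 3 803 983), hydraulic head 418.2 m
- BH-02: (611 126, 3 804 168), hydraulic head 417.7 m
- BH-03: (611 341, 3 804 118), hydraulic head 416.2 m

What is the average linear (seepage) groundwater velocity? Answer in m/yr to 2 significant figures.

2.9 m/yr

Taking BH-01 as reference: BH-02−BH-01 = (-125, 185, -0.5); BH-03−BH-01 = (90, 135, -2.0).
Determinant of the coordinate differences = (-125)·135 − 90·185 = -33525.
∂h/∂x = [(-0.5)·135 − (-2.0)·185] / -33525 = -0.009023
∂h/∂y = [(-125)·(-2.0) − 90·(-0.5)] / -33525 = -0.008799
|∇h| = √(-0.009023² + -0.008799²) = 0.0126
Seepage velocity v = K·i/n = 0.22 × 0.0126 / 0.35 = 0.00792 m/day = 2.893 m/yr.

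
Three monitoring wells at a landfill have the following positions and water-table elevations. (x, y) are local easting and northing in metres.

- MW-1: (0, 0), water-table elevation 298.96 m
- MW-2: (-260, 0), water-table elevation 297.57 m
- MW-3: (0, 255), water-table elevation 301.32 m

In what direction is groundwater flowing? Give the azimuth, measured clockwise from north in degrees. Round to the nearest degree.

∂h/∂x = (297.57 − 298.96) / (-260 − 0) = +0.005346
∂h/∂y = (301.32 − 298.96) / (255 − 0) = +0.009255
Flow direction (−∇h) has components (-0.005346 E, -0.009255 N).
Azimuth = atan2(E, N) = atan2(-0.005346, -0.009255) = 210.0° ≈ 210°.

210°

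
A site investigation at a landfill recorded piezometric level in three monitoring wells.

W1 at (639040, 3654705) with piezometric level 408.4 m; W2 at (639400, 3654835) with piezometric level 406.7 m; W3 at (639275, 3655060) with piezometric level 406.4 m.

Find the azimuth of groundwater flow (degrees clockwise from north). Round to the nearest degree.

047°

Differences from W1: to W2 (Δx, Δy, Δh) = (360, 130, -1.7); to W3 = (235, 355, -2.0).
Determinant of the coordinate differences = 360·355 − 235·130 = 97250.
∂h/∂x = [(-1.7)·355 − (-2.0)·130] / 97250 = -0.003532
∂h/∂y = [360·(-2.0) − 235·(-1.7)] / 97250 = -0.003296
Flow direction (−∇h) has components (+0.003532 E, +0.003296 N).
Azimuth = atan2(E, N) = atan2(+0.003532, +0.003296) = 47.0° ≈ 047°.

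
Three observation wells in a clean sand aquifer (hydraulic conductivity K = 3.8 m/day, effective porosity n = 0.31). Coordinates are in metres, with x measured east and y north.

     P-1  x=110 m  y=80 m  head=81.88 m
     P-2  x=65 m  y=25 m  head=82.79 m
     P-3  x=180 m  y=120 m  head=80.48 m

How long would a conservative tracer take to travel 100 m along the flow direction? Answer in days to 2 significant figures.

410 days

With h = a·x + b·y + c and P-1 as origin, the differences give:
  (-45)·a + (-55)·b = +0.91
  70·a + 40·b = -1.40
Eliminate b (×40 and ×(-55), subtract): 2050·a = -40.600 → a = ∂h/∂x = -0.01980
Back-substitute: b = ∂h/∂y = -0.0003415.
|∇h| = √(-0.01980² + -0.0003415²) = 0.0198
Seepage velocity v = K·i/n = 3.8 × 0.0198 / 0.31 = 0.2427 m/day.
t = 100 / 0.2427 = 412 days.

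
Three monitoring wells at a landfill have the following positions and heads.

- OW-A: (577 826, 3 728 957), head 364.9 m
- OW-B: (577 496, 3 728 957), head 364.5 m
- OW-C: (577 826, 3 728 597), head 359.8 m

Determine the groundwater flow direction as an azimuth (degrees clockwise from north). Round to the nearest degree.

185°

∂h/∂x = (364.5 − 364.9) / (577496 − 577826) = +0.001212
∂h/∂y = (359.8 − 364.9) / (3728597 − 3728957) = +0.01417
Flow direction (−∇h) has components (-0.001212 E, -0.01417 N).
Azimuth = atan2(E, N) = atan2(-0.001212, -0.01417) = 184.9° ≈ 185°.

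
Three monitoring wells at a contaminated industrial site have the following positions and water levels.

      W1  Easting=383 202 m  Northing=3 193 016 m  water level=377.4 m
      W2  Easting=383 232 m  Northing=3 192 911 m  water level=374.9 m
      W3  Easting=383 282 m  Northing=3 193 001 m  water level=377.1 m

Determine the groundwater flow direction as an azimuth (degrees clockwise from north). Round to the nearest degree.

182°

Taking W1 as reference: W2−W1 = (30, -105, -2.5); W3−W1 = (80, -15, -0.3).
Determinant of the coordinate differences = 30·(-15) − 80·(-105) = 7950.
∂h/∂x = [(-2.5)·(-15) − (-0.3)·(-105)] / 7950 = +0.0007547
∂h/∂y = [30·(-0.3) − 80·(-2.5)] / 7950 = +0.02403
Flow direction (−∇h) has components (-0.0007547 E, -0.02403 N).
Azimuth = atan2(E, N) = atan2(-0.0007547, -0.02403) = 181.8° ≈ 182°.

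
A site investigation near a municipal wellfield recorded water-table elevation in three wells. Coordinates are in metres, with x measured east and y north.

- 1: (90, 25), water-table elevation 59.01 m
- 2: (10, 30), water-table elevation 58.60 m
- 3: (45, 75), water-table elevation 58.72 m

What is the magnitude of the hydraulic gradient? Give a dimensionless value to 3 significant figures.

Differences from 1: to 2 (Δx, Δy, Δh) = (-80, 5, -0.41); to 3 = (-45, 50, -0.29).
Determinant of the coordinate differences = (-80)·50 − (-45)·5 = -3775.
∂h/∂x = [(-0.41)·50 − (-0.29)·5] / -3775 = +0.005046
∂h/∂y = [(-80)·(-0.29) − (-45)·(-0.41)] / -3775 = -0.001258
|∇h| = √(0.005046² + -0.001258²) = 0.0052

0.00520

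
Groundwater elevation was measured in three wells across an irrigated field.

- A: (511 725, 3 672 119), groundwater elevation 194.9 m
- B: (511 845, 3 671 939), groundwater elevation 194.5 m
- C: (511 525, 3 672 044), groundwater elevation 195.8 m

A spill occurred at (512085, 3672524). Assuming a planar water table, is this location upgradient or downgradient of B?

Differences from A: to B (Δx, Δy, Δh) = (120, -180, -0.4); to C = (-200, -75, +0.9).
Solve a·Δx + b·Δy = Δh: det = 120·(-75) − (-200)·(-180) = -45000.
∂h/∂x = [(-0.4)·(-75) − (+0.9)·(-180)] / -45000 = -0.004267
∂h/∂y = [120·(+0.9) − (-200)·(-0.4)] / -45000 = -0.0006222
Head at (512085, 3672524) = 194.9 + (-0.004267)·(360) + (-0.0006222)·(405) = 193.11 m.
That is lower than the 194.5 m at B, so the point is downgradient.

downgradient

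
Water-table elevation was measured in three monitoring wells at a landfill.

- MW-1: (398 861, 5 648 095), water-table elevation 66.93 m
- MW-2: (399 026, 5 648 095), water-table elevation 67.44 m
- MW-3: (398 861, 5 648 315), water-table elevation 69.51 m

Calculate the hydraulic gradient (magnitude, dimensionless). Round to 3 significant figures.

0.0121

∂h/∂x = (67.44 − 66.93) / (399026 − 398861) = +0.003091
∂h/∂y = (69.51 − 66.93) / (5648315 − 5648095) = +0.01173
|∇h| = √(0.003091² + 0.01173²) = 0.01213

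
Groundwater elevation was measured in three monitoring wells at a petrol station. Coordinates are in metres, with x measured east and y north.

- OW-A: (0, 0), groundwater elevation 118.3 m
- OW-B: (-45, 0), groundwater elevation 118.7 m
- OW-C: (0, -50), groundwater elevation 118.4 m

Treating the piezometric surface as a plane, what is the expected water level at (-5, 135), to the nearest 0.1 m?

∂h/∂x = (118.7 − 118.3) / (-45 − 0) = -0.008889
∂h/∂y = (118.4 − 118.3) / (-50 − 0) = -0.002000
h(-5, 135) = 118.3 + (-0.008889)·(-5) + (-0.002000)·(135) = 118.3 +0.044 -0.270 = 118.074 m.

118.1 m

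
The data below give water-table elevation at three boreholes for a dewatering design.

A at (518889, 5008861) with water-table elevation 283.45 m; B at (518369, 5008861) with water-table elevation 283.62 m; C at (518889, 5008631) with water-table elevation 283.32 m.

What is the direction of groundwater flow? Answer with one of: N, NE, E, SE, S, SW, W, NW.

SE

∂h/∂x = (283.62 − 283.45) / (518369 − 518889) = -0.0003269
∂h/∂y = (283.32 − 283.45) / (5008631 − 5008861) = +0.0005652
Flow = −∇h = (+0.0003269 east, -0.0005652 north), which points southeast.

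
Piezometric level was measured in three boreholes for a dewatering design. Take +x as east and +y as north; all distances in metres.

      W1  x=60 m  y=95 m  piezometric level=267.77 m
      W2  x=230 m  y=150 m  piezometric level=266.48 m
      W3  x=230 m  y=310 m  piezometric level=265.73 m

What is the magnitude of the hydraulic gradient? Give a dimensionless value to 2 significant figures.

0.0077

Taking W1 as reference: W2−W1 = (170, 55, -1.29); W3−W1 = (170, 215, -2.04).
Solve a·Δx + b·Δy = Δh: det = 170·215 − 170·55 = 27200.
∂h/∂x = [(-1.29)·215 − (-2.04)·55] / 27200 = -0.006072
∂h/∂y = [170·(-2.04) − 170·(-1.29)] / 27200 = -0.004687
|∇h| = √(-0.006072² + -0.004687²) = 0.007671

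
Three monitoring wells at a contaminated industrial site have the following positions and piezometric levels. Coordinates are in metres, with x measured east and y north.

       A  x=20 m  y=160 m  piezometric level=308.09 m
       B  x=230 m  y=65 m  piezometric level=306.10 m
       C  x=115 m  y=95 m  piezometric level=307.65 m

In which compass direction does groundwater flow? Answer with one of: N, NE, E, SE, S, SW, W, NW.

Three-point gradient (reference A): Δ to B = (210, -95, -1.99), Δ to C = (95, -65, -0.44).
∂h/∂x = -0.01893, ∂h/∂y = -0.02090 (det = -4625).
Flow = −∇h = (+0.01893 east, +0.02090 north), which points northeast.

NE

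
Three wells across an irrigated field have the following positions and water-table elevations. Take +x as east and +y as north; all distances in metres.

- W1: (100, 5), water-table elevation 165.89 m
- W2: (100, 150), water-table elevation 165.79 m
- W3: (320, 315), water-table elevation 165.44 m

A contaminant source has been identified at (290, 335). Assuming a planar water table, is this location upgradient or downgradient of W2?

Three-point gradient (reference W1): Δ to W2 = (0, 145, -0.10), Δ to W3 = (220, 310, -0.45).
∂h/∂x = -0.001074, ∂h/∂y = -0.0006897 (det = -31900).
Head at (290, 335) = 165.89 + (-0.001074)·(190) + (-0.0006897)·(330) = 165.46 m.
That is lower than the 165.79 m at W2, so the point is downgradient.

downgradient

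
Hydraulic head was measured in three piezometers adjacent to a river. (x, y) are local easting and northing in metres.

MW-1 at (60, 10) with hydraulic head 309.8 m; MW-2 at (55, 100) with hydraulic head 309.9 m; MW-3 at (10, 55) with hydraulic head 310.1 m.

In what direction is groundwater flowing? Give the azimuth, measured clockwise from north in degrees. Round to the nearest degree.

099°

Taking MW-1 as reference: MW-2−MW-1 = (-5, 90, +0.1); MW-3−MW-1 = (-50, 45, +0.3).
Determinant of the coordinate differences = (-5)·45 − (-50)·90 = 4275.
∂h/∂x = [(+0.1)·45 − (+0.3)·90] / 4275 = -0.005263
∂h/∂y = [(-5)·(+0.3) − (-50)·(+0.1)] / 4275 = +0.0008187
Flow direction (−∇h) has components (+0.005263 E, -0.0008187 N).
Azimuth = atan2(E, N) = atan2(+0.005263, -0.0008187) = 98.8° ≈ 099°.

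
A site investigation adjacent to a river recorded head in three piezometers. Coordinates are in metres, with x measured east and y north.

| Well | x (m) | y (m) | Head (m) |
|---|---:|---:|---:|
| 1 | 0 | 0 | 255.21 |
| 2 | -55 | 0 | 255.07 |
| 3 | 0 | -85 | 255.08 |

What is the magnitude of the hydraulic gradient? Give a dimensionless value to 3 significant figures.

0.00297

∂h/∂x = (255.07 − 255.21) / (-55 − 0) = +0.002545
∂h/∂y = (255.08 − 255.21) / (-85 − 0) = +0.001529
|∇h| = √(0.002545² + 0.001529²) = 0.002969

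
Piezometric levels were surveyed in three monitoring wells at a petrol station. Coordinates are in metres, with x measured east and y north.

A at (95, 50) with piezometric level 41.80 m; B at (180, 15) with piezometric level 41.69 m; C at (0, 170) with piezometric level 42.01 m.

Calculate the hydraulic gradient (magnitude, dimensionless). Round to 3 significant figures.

Taking A as reference: B−A = (85, -35, -0.11); C−A = (-95, 120, +0.21).
Determinant of the coordinate differences = 85·120 − (-95)·(-35) = 6875.
∂h/∂x = [(-0.11)·120 − (+0.21)·(-35)] / 6875 = -0.0008509
∂h/∂y = [85·(+0.21) − (-95)·(-0.11)] / 6875 = +0.001076
|∇h| = √(-0.0008509² + 0.001076²) = 0.001372

0.00137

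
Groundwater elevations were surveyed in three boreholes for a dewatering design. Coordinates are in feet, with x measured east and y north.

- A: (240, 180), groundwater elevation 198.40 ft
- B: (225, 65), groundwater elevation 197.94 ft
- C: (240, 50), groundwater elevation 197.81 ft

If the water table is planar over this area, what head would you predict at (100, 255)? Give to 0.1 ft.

199.3 ft

Taking A as reference: B−A = (-15, -115, -0.46); C−A = (0, -130, -0.59).
Solve a·Δx + b·Δy = Δh: det = (-15)·(-130) − 0·(-115) = 1950.
∂h/∂x = [(-0.46)·(-130) − (-0.59)·(-115)] / 1950 = -0.004128
∂h/∂y = [(-15)·(-0.59) − 0·(-0.46)] / 1950 = +0.004538
h(100, 255) = 198.40 + (-0.004128)·(-140) + (+0.004538)·(75) = 198.40 +0.578 +0.340 = 199.318 ft.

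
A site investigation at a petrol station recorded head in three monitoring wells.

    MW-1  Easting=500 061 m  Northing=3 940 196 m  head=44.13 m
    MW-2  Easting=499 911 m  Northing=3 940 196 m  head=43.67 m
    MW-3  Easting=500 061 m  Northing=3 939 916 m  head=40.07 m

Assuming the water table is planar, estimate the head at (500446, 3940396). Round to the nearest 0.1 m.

∂h/∂x = (43.67 − 44.13) / (499911 − 500061) = +0.003067
∂h/∂y = (40.07 − 44.13) / (3939916 − 3940196) = +0.01450
h(500446, 3940396) = 44.13 + (+0.003067)·(385) + (+0.01450)·(200) = 44.13 +1.181 +2.900 = 48.211 m.

48.2 m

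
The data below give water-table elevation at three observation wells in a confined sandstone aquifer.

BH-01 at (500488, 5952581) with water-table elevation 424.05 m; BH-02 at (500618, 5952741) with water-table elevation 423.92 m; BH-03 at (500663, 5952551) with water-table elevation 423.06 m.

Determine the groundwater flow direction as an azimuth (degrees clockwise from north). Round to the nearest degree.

With h = a·x + b·y + c and BH-01 as origin, the differences give:
  130·a + 160·b = -0.13
  175·a + (-30)·b = -0.99
Eliminate b (×(-30) and ×160, subtract): -31900·a = 162.300 → a = ∂h/∂x = -0.005088
Back-substitute: b = ∂h/∂y = +0.003321.
Flow direction (−∇h) has components (+0.005088 E, -0.003321 N).
Azimuth = atan2(E, N) = atan2(+0.005088, -0.003321) = 123.1° ≈ 123°.

123°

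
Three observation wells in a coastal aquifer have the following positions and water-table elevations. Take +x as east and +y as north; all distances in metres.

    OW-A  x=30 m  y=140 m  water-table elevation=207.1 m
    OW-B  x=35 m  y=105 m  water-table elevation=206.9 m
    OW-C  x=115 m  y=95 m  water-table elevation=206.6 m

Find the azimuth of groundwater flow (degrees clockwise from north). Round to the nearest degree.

150°

Taking OW-A as reference: OW-B−OW-A = (5, -35, -0.2); OW-C−OW-A = (85, -45, -0.5).
Solve a·Δx + b·Δy = Δh: det = 5·(-45) − 85·(-35) = 2750.
∂h/∂x = [(-0.2)·(-45) − (-0.5)·(-35)] / 2750 = -0.003091
∂h/∂y = [5·(-0.5) − 85·(-0.2)] / 2750 = +0.005273
Flow direction (−∇h) has components (+0.003091 E, -0.005273 N).
Azimuth = atan2(E, N) = atan2(+0.003091, -0.005273) = 149.6° ≈ 150°.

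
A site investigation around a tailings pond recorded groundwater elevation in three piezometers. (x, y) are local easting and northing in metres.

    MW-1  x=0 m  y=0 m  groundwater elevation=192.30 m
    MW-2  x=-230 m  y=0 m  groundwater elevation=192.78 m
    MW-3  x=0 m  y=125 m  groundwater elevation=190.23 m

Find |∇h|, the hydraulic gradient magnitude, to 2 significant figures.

∂h/∂x = (192.78 − 192.30) / (-230 − 0) = -0.002087
∂h/∂y = (190.23 − 192.30) / (125 − 0) = -0.01656
|∇h| = √(-0.002087² + -0.01656²) = 0.01669

0.017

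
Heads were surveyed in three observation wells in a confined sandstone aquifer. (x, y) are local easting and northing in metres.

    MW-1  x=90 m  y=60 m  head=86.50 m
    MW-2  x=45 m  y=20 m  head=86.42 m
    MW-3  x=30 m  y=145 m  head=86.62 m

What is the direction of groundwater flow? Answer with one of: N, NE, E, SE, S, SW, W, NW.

S

With h = a·x + b·y + c and MW-1 as origin, the differences give:
  (-45)·a + (-40)·b = -0.08
  (-60)·a + 85·b = +0.12
Eliminate b (×85 and ×(-40), subtract): -6225·a = -2.000 → a = ∂h/∂x = +0.0003213
Back-substitute: b = ∂h/∂y = +0.001639.
Flow = −∇h = (-0.0003213 east, -0.001639 north), which points south.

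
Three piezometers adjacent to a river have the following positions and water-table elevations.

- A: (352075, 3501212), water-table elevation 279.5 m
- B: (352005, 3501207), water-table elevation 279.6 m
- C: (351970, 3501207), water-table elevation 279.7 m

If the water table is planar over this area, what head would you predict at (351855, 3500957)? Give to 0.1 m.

275.0 m

Three-point gradient (reference A): Δ to B = (-70, -5, +0.1), Δ to C = (-105, -5, +0.2).
∂h/∂x = -0.002857, ∂h/∂y = +0.02000 (det = -175).
h(351855, 3500957) = 279.5 + (-0.002857)·(-220) + (+0.02000)·(-255) = 279.5 +0.629 -5.100 = 275.029 m.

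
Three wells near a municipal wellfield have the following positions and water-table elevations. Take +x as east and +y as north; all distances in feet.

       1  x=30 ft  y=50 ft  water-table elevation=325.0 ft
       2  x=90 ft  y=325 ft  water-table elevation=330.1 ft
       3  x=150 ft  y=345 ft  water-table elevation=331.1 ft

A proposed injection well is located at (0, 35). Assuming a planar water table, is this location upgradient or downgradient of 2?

Differences from 1: to 2 (Δx, Δy, Δh) = (60, 275, +5.1); to 3 = (120, 295, +6.1).
Solve a·Δx + b·Δy = Δh: det = 60·295 − 120·275 = -15300.
∂h/∂x = [(+5.1)·295 − (+6.1)·275] / -15300 = +0.01131
∂h/∂y = [60·(+6.1) − 120·(+5.1)] / -15300 = +0.01608
Head at (0, 35) = 325.0 + (+0.01131)·(-30) + (+0.01608)·(-15) = 324.42 ft.
That is lower than the 330.1 ft at 2, so the point is downgradient.

downgradient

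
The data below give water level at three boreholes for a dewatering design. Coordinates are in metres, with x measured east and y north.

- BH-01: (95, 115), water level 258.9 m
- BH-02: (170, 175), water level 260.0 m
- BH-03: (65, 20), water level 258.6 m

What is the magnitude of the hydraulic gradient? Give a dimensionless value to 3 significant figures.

0.0164

Three-point gradient (reference BH-01): Δ to BH-02 = (75, 60, +1.1), Δ to BH-03 = (-30, -95, -0.3).
∂h/∂x = +0.01624, ∂h/∂y = -0.001972 (det = -5325).
|∇h| = √(0.01624² + -0.001972²) = 0.01636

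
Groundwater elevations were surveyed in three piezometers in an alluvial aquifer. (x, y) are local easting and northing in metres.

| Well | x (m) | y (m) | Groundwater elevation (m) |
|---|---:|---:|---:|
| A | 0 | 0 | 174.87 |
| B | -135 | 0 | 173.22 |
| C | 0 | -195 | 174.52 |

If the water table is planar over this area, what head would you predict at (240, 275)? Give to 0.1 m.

∂h/∂x = (173.22 − 174.87) / (-135 − 0) = +0.01222
∂h/∂y = (174.52 − 174.87) / (-195 − 0) = +0.001795
h(240, 275) = 174.87 + (+0.01222)·(240) + (+0.001795)·(275) = 174.87 +2.933 +0.494 = 178.297 m.

178.3 m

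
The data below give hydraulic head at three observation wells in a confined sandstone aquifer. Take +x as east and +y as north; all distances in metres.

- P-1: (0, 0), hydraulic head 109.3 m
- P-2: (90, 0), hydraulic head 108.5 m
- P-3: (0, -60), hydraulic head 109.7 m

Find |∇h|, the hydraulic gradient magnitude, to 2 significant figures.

∂h/∂x = (108.5 − 109.3) / (90 − 0) = -0.008889
∂h/∂y = (109.7 − 109.3) / (-60 − 0) = -0.006667
|∇h| = √(-0.008889² + -0.006667²) = 0.01111

0.011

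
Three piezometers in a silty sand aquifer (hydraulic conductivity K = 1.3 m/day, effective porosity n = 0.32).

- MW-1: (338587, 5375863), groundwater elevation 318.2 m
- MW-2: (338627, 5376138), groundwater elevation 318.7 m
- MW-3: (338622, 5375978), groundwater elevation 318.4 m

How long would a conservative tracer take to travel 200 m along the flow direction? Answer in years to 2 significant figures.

69 years

With h = a·x + b·y + c and MW-1 as origin, the differences give:
  40·a + 275·b = +0.5
  35·a + 115·b = +0.2
Eliminate b (×115 and ×275, subtract): -5025·a = 2.50 → a = ∂h/∂x = -0.0004975
Back-substitute: b = ∂h/∂y = +0.001891.
|∇h| = √(-0.0004975² + 0.001891²) = 0.001955
Seepage velocity v = K·i/n = 1.3 × 0.001955 / 0.32 = 0.007942 m/day.
t = 200 / 0.007942 = 2.518e+04 days = 68.9 years.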